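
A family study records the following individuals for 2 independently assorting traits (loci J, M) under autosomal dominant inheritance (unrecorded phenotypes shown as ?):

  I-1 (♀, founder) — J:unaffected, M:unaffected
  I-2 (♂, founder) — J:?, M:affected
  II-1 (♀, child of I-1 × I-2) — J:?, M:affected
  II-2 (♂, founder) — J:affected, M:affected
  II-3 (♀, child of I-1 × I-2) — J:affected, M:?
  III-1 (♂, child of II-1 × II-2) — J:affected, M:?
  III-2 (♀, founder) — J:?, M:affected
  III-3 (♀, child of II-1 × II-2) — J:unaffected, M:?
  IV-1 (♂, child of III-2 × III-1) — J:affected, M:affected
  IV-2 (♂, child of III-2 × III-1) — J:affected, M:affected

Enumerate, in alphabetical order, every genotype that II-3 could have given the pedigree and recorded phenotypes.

J/I-1 un ·: jj
J/I-2 ? ·: Jj|JJ
J/II-1 ? I-1×I-2: jj|Jj
J/II-2 aff ·: Jj
J/II-3 aff I-1×I-2: Jj
J/III-1 aff II-1×II-2: Jj|JJ
J/III-2 ? ·: jj|Jj|JJ
J/III-3 un II-1×II-2: jj
J/IV-1 aff III-2×III-1: Jj|JJ
J/IV-2 aff III-2×III-1: Jj|JJ
⇒ J over [I-1,I-2,II-1,II-2,II-3,III-1,III-2,III-3,IV-1,IV-2]: 39 consistent
M/I-1 un ·: mm
M/I-2 aff ·: Mm|MM
M/II-1 aff I-1×I-2: Mm
M/II-2 aff ·: Mm|MM
M/II-3 ? I-1×I-2: mm|Mm
M/III-1 ? II-1×II-2: mm|Mm|MM
M/III-2 aff ·: Mm|MM
M/III-3 ? II-1×II-2: mm|Mm|MM
M/IV-1 aff III-2×III-1: Mm|MM
M/IV-2 aff III-2×III-1: Mm|MM
⇒ M over [I-1,I-2,II-1,II-2,II-3,III-1,III-2,III-3,IV-1,IV-2]: 213 consistent

II-3 ∈ {Jj Mm, Jj mm}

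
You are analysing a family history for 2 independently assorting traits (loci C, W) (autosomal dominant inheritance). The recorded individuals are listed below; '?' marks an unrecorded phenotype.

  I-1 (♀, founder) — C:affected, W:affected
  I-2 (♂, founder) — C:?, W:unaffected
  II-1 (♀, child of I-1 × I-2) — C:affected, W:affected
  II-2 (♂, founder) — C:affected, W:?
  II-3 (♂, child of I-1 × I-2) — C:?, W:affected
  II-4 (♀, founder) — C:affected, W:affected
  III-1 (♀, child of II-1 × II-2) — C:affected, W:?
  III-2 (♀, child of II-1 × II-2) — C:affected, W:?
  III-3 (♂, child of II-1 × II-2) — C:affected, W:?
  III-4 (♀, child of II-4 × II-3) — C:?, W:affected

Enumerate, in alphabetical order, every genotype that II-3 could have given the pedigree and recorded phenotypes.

II-3 ∈ {CC Ww, Cc Ww, cc Ww}

C/I-1 aff ·: Cc|CC
C/I-2 ? ·: cc|Cc|CC
C/II-1 aff I-1×I-2: Cc|CC
C/II-2 aff ·: Cc|CC
C/II-3 ? I-1×I-2: cc|Cc|CC
C/II-4 aff ·: Cc|CC
C/III-1 aff II-1×II-2: Cc|CC
C/III-2 aff II-1×II-2: Cc|CC
C/III-3 aff II-1×II-2: Cc|CC
C/III-4 ? II-4×II-3: cc|Cc|CC
⇒ C over [I-1,I-2,II-1,II-2,II-3,II-4,III-1,III-2,III-3,III-4]: 910 consistent
W/I-1 aff ·: Ww|WW
W/I-2 un ·: ww
W/II-1 aff I-1×I-2: Ww
W/II-2 ? ·: ww|Ww|WW
W/II-3 aff I-1×I-2: Ww
W/II-4 aff ·: Ww|WW
W/III-1 ? II-1×II-2: ww|Ww|WW
W/III-2 ? II-1×II-2: ww|Ww|WW
W/III-3 ? II-1×II-2: ww|Ww|WW
W/III-4 aff II-4×II-3: Ww|WW
⇒ W over [I-1,I-2,II-1,II-2,II-3,II-4,III-1,III-2,III-3,III-4]: 344 consistent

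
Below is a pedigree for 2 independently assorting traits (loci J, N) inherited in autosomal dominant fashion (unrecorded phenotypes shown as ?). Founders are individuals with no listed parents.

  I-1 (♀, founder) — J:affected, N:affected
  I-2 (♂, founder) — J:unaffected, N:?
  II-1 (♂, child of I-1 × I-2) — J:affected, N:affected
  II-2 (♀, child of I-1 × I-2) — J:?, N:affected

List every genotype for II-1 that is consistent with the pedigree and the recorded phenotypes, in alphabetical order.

J/I-1 aff ·: Jj|JJ
J/I-2 un ·: jj
J/II-1 aff I-1×I-2: Jj
J/II-2 ? I-1×I-2: jj|Jj
⇒ J over [I-1,I-2,II-1,II-2]: 3 consistent
N/I-1 aff ·: Nn|NN
N/I-2 ? ·: nn|Nn|NN
N/II-1 aff I-1×I-2: Nn|NN
N/II-2 aff I-1×I-2: Nn|NN
⇒ N over [I-1,I-2,II-1,II-2]: 15 consistent

II-1 ∈ {Jj NN, Jj Nn}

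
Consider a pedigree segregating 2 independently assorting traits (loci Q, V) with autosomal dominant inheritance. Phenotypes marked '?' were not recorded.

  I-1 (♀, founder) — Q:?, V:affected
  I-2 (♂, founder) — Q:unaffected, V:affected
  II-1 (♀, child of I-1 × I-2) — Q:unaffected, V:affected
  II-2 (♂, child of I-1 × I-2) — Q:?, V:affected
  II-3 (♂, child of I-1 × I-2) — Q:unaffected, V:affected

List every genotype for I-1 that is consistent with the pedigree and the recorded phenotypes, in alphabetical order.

I-1 ∈ {Qq VV, Qq Vv, qq VV, qq Vv}

Q/I-1 ? ·: qq|Qq
Q/I-2 un ·: qq
Q/II-1 un I-1×I-2: qq
Q/II-2 ? I-1×I-2: qq|Qq
Q/II-3 un I-1×I-2: qq
⇒ Q over [I-1,I-2,II-1,II-2,II-3]: 3 consistent
V/I-1 aff ·: Vv|VV
V/I-2 aff ·: Vv|VV
V/II-1 aff I-1×I-2: Vv|VV
V/II-2 aff I-1×I-2: Vv|VV
V/II-3 aff I-1×I-2: Vv|VV
⇒ V over [I-1,I-2,II-1,II-2,II-3]: 25 consistent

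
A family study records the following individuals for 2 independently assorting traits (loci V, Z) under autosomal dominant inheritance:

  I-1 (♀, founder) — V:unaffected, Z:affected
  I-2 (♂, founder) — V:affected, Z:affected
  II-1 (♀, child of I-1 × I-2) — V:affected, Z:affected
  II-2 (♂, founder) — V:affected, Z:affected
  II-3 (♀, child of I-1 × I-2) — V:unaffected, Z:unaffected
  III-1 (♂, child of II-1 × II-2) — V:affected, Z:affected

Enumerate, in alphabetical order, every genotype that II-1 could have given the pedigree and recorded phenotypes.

V/I-1 un ·: vv
V/I-2 aff ·: Vv
V/II-1 aff I-1×I-2: Vv
V/II-2 aff ·: Vv|VV
V/II-3 un I-1×I-2: vv
V/III-1 aff II-1×II-2: Vv|VV
⇒ V over [I-1,I-2,II-1,II-2,II-3,III-1]: 4 consistent
Z/I-1 aff ·: Zz
Z/I-2 aff ·: Zz
Z/II-1 aff I-1×I-2: Zz|ZZ
Z/II-2 aff ·: Zz|ZZ
Z/II-3 un I-1×I-2: zz
Z/III-1 aff II-1×II-2: Zz|ZZ
⇒ Z over [I-1,I-2,II-1,II-2,II-3,III-1]: 7 consistent

II-1 ∈ {Vv ZZ, Vv Zz}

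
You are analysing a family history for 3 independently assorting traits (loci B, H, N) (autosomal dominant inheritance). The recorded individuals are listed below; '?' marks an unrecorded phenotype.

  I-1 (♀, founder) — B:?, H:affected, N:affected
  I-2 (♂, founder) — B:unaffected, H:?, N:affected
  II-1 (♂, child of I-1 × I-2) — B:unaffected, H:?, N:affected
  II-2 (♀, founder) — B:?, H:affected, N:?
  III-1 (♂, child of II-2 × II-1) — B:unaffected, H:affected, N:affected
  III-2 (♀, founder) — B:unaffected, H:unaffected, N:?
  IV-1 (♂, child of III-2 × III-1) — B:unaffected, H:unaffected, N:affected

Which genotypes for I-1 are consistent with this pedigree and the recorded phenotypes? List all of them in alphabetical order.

B/I-1 ? ·: bb|Bb
B/I-2 un ·: bb
B/II-1 un I-1×I-2: bb
B/II-2 ? ·: bb|Bb
B/III-1 un II-2×II-1: bb
B/III-2 un ·: bb
B/IV-1 un III-2×III-1: bb
⇒ B over [I-1,I-2,II-1,II-2,III-1,III-2,IV-1]: 4 consistent
H/I-1 aff ·: Hh|HH
H/I-2 ? ·: hh|Hh|HH
H/II-1 ? I-1×I-2: hh|Hh|HH
H/II-2 aff ·: Hh|HH
H/III-1 aff II-2×II-1: Hh
H/III-2 un ·: hh
H/IV-1 un III-2×III-1: hh
⇒ H over [I-1,I-2,II-1,II-2,III-1,III-2,IV-1]: 18 consistent
N/I-1 aff ·: Nn|NN
N/I-2 aff ·: Nn|NN
N/II-1 aff I-1×I-2: Nn|NN
N/II-2 ? ·: nn|Nn|NN
N/III-1 aff II-2×II-1: Nn|NN
N/III-2 ? ·: nn|Nn|NN
N/IV-1 aff III-2×III-1: Nn|NN
⇒ N over [I-1,I-2,II-1,II-2,III-1,III-2,IV-1]: 141 consistent

I-1 ∈ {Bb HH NN, Bb HH Nn, Bb Hh NN, Bb Hh Nn, bb HH NN, bb HH Nn, bb Hh NN, bb Hh Nn}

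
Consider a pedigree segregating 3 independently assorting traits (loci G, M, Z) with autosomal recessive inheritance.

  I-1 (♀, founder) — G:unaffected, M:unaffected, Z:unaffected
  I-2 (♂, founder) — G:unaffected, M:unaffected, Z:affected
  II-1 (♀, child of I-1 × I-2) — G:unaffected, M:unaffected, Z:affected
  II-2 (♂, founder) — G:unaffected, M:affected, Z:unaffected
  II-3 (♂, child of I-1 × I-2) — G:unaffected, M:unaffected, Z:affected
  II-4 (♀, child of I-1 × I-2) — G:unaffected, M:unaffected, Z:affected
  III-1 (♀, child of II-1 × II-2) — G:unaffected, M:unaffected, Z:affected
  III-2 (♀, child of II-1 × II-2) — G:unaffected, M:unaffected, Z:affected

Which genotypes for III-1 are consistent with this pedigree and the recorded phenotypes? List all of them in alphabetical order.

III-1 ∈ {GG Mm zz, Gg Mm zz}

G/I-1 un ·: GG|Gg
G/I-2 un ·: GG|Gg
G/II-1 un I-1×I-2: GG|Gg
G/II-2 un ·: GG|Gg
G/II-3 un I-1×I-2: GG|Gg
G/II-4 un I-1×I-2: GG|Gg
G/III-1 un II-1×II-2: GG|Gg
G/III-2 un II-1×II-2: GG|Gg
⇒ G over [I-1,I-2,II-1,II-2,II-3,II-4,III-1,III-2]: 161 consistent
M/I-1 un ·: MM|Mm
M/I-2 un ·: MM|Mm
M/II-1 un I-1×I-2: MM|Mm
M/II-2 aff ·: mm
M/II-3 un I-1×I-2: MM|Mm
M/II-4 un I-1×I-2: MM|Mm
M/III-1 un II-1×II-2: Mm
M/III-2 un II-1×II-2: Mm
⇒ M over [I-1,I-2,II-1,II-2,II-3,II-4,III-1,III-2]: 25 consistent
Z/I-1 un ·: Zz
Z/I-2 aff ·: zz
Z/II-1 aff I-1×I-2: zz
Z/II-2 un ·: Zz
Z/II-3 aff I-1×I-2: zz
Z/II-4 aff I-1×I-2: zz
Z/III-1 aff II-1×II-2: zz
Z/III-2 aff II-1×II-2: zz
⇒ Z over [I-1,I-2,II-1,II-2,II-3,II-4,III-1,III-2]: 1 consistent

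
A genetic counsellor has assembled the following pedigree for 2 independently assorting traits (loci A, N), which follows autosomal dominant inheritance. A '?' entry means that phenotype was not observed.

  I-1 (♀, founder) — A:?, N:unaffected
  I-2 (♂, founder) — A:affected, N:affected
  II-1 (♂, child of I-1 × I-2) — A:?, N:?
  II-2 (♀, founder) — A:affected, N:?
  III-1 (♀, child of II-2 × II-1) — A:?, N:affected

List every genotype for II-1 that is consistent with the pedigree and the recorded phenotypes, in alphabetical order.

II-1 ∈ {AA Nn, AA nn, Aa Nn, Aa nn, aa Nn, aa nn}

A/I-1 ? ·: aa|Aa|AA
A/I-2 aff ·: Aa|AA
A/II-1 ? I-1×I-2: aa|Aa|AA
A/II-2 aff ·: Aa|AA
A/III-1 ? II-2×II-1: aa|Aa|AA
⇒ A over [I-1,I-2,II-1,II-2,III-1]: 43 consistent
N/I-1 un ·: nn
N/I-2 aff ·: Nn|NN
N/II-1 ? I-1×I-2: nn|Nn
N/II-2 ? ·: nn|Nn|NN
N/III-1 aff II-2×II-1: Nn|NN
⇒ N over [I-1,I-2,II-1,II-2,III-1]: 12 consistent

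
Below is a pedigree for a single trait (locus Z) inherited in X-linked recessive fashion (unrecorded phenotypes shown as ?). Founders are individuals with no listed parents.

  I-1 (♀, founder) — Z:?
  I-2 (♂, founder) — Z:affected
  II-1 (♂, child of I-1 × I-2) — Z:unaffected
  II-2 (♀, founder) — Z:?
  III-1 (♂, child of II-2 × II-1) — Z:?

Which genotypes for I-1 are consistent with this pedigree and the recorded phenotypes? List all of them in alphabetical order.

Z/I-1 ? ·: X^ZX^Z|X^ZX^z
Z/I-2 aff ·: X^zY
Z/II-1 un I-1×I-2: X^ZY
Z/II-2 ? ·: X^ZX^Z|X^ZX^z|X^zX^z
Z/III-1 ? II-2×II-1: X^ZY|X^zY
⇒ Z over [I-1,I-2,II-1,II-2,III-1]: 8 consistent

I-1 ∈ {X^ZX^Z, X^ZX^z}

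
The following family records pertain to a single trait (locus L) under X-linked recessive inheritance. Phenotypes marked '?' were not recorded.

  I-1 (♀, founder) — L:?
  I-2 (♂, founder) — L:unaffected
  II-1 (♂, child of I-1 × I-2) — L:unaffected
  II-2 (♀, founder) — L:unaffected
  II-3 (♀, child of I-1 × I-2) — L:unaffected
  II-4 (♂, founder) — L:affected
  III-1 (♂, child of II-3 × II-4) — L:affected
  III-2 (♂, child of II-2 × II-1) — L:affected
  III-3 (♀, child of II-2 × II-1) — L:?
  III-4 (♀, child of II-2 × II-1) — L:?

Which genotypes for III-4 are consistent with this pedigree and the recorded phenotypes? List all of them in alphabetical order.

III-4 ∈ {X^LX^L, X^LX^l}

L/I-1 ? ·: X^LX^l
L/I-2 un ·: X^LY
L/II-1 un I-1×I-2: X^LY
L/II-2 un ·: X^LX^l
L/II-3 un I-1×I-2: X^LX^l
L/II-4 aff ·: X^lY
L/III-1 aff II-3×II-4: X^lY
L/III-2 aff II-2×II-1: X^lY
L/III-3 ? II-2×II-1: X^LX^L|X^LX^l
L/III-4 ? II-2×II-1: X^LX^L|X^LX^l
⇒ L over [I-1,I-2,II-1,II-2,II-3,II-4,III-1,III-2,III-3,III-4]: 4 consistent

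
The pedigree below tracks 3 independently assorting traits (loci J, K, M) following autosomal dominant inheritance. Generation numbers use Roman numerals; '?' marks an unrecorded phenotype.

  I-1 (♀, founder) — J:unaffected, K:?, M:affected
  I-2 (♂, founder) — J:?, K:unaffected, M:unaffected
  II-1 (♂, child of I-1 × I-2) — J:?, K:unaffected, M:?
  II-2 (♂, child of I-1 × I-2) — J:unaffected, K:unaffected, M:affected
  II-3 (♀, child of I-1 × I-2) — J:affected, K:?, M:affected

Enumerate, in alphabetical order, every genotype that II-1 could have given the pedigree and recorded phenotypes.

J/I-1 un ·: jj
J/I-2 ? ·: Jj
J/II-1 ? I-1×I-2: jj|Jj
J/II-2 un I-1×I-2: jj
J/II-3 aff I-1×I-2: Jj
⇒ J over [I-1,I-2,II-1,II-2,II-3]: 2 consistent
K/I-1 ? ·: kk|Kk
K/I-2 un ·: kk
K/II-1 un I-1×I-2: kk
K/II-2 un I-1×I-2: kk
K/II-3 ? I-1×I-2: kk|Kk
⇒ K over [I-1,I-2,II-1,II-2,II-3]: 3 consistent
M/I-1 aff ·: Mm|MM
M/I-2 un ·: mm
M/II-1 ? I-1×I-2: mm|Mm
M/II-2 aff I-1×I-2: Mm
M/II-3 aff I-1×I-2: Mm
⇒ M over [I-1,I-2,II-1,II-2,II-3]: 3 consistent

II-1 ∈ {Jj kk Mm, Jj kk mm, jj kk Mm, jj kk mm}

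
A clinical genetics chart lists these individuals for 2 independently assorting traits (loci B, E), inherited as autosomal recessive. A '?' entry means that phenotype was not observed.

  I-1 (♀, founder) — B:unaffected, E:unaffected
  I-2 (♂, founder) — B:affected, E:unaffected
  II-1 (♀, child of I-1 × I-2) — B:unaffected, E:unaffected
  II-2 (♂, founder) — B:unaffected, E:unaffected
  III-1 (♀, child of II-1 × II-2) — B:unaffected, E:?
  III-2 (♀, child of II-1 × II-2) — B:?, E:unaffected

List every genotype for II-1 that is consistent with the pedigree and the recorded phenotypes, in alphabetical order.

II-1 ∈ {Bb EE, Bb Ee}

B/I-1 un ·: BB|Bb
B/I-2 aff ·: bb
B/II-1 un I-1×I-2: Bb
B/II-2 un ·: BB|Bb
B/III-1 un II-1×II-2: BB|Bb
B/III-2 ? II-1×II-2: BB|Bb|bb
⇒ B over [I-1,I-2,II-1,II-2,III-1,III-2]: 20 consistent
E/I-1 un ·: EE|Ee
E/I-2 un ·: EE|Ee
E/II-1 un I-1×I-2: EE|Ee
E/II-2 un ·: EE|Ee
E/III-1 ? II-1×II-2: EE|Ee|ee
E/III-2 un II-1×II-2: EE|Ee
⇒ E over [I-1,I-2,II-1,II-2,III-1,III-2]: 50 consistent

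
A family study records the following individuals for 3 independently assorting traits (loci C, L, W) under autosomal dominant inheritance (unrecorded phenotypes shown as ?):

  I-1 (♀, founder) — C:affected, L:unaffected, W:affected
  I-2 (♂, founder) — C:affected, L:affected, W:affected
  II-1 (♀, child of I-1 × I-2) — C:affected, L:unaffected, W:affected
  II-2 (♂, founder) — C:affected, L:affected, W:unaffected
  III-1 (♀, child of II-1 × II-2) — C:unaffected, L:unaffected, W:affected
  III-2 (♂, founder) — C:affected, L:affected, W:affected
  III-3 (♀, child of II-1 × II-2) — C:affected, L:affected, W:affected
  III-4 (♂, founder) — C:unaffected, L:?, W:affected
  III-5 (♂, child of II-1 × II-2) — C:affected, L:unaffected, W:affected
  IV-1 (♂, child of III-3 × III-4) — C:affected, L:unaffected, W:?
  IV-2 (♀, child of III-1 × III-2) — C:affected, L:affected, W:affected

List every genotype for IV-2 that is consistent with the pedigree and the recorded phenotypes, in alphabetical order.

C/I-1 aff ·: Cc|CC
C/I-2 aff ·: Cc|CC
C/II-1 aff I-1×I-2: Cc
C/II-2 aff ·: Cc
C/III-1 un II-1×II-2: cc
C/III-2 aff ·: Cc|CC
C/III-3 aff II-1×II-2: Cc|CC
C/III-4 un ·: cc
C/III-5 aff II-1×II-2: Cc|CC
C/IV-1 aff III-3×III-4: Cc
C/IV-2 aff III-1×III-2: Cc
⇒ C over [I-1,I-2,II-1,II-2,III-1,III-2,III-3,III-4,III-5,IV-1,IV-2]: 24 consistent
L/I-1 un ·: ll
L/I-2 aff ·: Ll
L/II-1 un I-1×I-2: ll
L/II-2 aff ·: Ll
L/III-1 un II-1×II-2: ll
L/III-2 aff ·: Ll|LL
L/III-3 aff II-1×II-2: Ll
L/III-4 ? ·: ll|Ll
L/III-5 un II-1×II-2: ll
L/IV-1 un III-3×III-4: ll
L/IV-2 aff III-1×III-2: Ll
⇒ L over [I-1,I-2,II-1,II-2,III-1,III-2,III-3,III-4,III-5,IV-1,IV-2]: 4 consistent
W/I-1 aff ·: Ww|WW
W/I-2 aff ·: Ww|WW
W/II-1 aff I-1×I-2: Ww|WW
W/II-2 un ·: ww
W/III-1 aff II-1×II-2: Ww
W/III-2 aff ·: Ww|WW
W/III-3 aff II-1×II-2: Ww
W/III-4 aff ·: Ww|WW
W/III-5 aff II-1×II-2: Ww
W/IV-1 ? III-3×III-4: ww|Ww|WW
W/IV-2 aff III-1×III-2: Ww|WW
⇒ W over [I-1,I-2,II-1,II-2,III-1,III-2,III-3,III-4,III-5,IV-1,IV-2]: 140 consistent

IV-2 ∈ {Cc Ll WW, Cc Ll Ww}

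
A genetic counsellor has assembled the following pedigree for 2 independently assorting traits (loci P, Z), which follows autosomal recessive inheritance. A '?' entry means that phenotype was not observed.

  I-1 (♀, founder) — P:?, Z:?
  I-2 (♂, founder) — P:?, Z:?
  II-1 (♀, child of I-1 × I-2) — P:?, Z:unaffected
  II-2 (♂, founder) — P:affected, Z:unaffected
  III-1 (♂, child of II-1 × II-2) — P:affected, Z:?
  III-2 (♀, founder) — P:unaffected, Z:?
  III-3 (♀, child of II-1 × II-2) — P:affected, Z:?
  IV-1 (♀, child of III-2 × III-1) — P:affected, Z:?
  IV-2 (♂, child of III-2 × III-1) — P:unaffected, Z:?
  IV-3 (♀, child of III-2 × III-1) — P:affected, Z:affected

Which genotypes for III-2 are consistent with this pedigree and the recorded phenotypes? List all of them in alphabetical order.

P/I-1 ? ·: PP|Pp|pp
P/I-2 ? ·: PP|Pp|pp
P/II-1 ? I-1×I-2: Pp|pp
P/II-2 aff ·: pp
P/III-1 aff II-1×II-2: pp
P/III-2 un ·: Pp
P/III-3 aff II-1×II-2: pp
P/IV-1 aff III-2×III-1: pp
P/IV-2 un III-2×III-1: Pp
P/IV-3 aff III-2×III-1: pp
⇒ P over [I-1,I-2,II-1,II-2,III-1,III-2,III-3,IV-1,IV-2,IV-3]: 11 consistent
Z/I-1 ? ·: ZZ|Zz|zz
Z/I-2 ? ·: ZZ|Zz|zz
Z/II-1 un I-1×I-2: ZZ|Zz
Z/II-2 un ·: ZZ|Zz
Z/III-1 ? II-1×II-2: Zz|zz
Z/III-2 ? ·: Zz|zz
Z/III-3 ? II-1×II-2: ZZ|Zz|zz
Z/IV-1 ? III-2×III-1: ZZ|Zz|zz
Z/IV-2 ? III-2×III-1: ZZ|Zz|zz
Z/IV-3 aff III-2×III-1: zz
⇒ Z over [I-1,I-2,II-1,II-2,III-1,III-2,III-3,IV-1,IV-2,IV-3]: 664 consistent

III-2 ∈ {Pp Zz, Pp zz}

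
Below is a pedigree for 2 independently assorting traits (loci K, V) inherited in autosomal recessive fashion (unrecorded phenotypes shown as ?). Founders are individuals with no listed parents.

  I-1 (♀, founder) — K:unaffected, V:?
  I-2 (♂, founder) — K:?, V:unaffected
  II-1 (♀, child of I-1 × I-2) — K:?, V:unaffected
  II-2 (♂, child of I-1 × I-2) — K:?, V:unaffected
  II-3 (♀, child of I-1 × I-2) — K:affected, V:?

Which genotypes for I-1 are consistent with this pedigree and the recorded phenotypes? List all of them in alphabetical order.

I-1 ∈ {Kk VV, Kk Vv, Kk vv}

K/I-1 un ·: Kk
K/I-2 ? ·: Kk|kk
K/II-1 ? I-1×I-2: KK|Kk|kk
K/II-2 ? I-1×I-2: KK|Kk|kk
K/II-3 aff I-1×I-2: kk
⇒ K over [I-1,I-2,II-1,II-2,II-3]: 13 consistent
V/I-1 ? ·: VV|Vv|vv
V/I-2 un ·: VV|Vv
V/II-1 un I-1×I-2: VV|Vv
V/II-2 un I-1×I-2: VV|Vv
V/II-3 ? I-1×I-2: VV|Vv|vv
⇒ V over [I-1,I-2,II-1,II-2,II-3]: 32 consistent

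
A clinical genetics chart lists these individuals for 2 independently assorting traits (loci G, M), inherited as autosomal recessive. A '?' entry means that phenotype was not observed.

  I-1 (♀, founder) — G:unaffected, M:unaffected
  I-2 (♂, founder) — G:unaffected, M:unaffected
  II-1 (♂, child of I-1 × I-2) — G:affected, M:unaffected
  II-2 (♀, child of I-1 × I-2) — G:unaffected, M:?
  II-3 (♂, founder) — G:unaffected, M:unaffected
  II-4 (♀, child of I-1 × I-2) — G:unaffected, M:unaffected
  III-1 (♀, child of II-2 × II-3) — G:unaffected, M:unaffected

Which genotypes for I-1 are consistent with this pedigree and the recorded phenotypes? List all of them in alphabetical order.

G/I-1 un ·: Gg
G/I-2 un ·: Gg
G/II-1 aff I-1×I-2: gg
G/II-2 un I-1×I-2: GG|Gg
G/II-3 un ·: GG|Gg
G/II-4 un I-1×I-2: GG|Gg
G/III-1 un II-2×II-3: GG|Gg
⇒ G over [I-1,I-2,II-1,II-2,II-3,II-4,III-1]: 14 consistent
M/I-1 un ·: MM|Mm
M/I-2 un ·: MM|Mm
M/II-1 un I-1×I-2: MM|Mm
M/II-2 ? I-1×I-2: MM|Mm|mm
M/II-3 un ·: MM|Mm
M/II-4 un I-1×I-2: MM|Mm
M/III-1 un II-2×II-3: MM|Mm
⇒ M over [I-1,I-2,II-1,II-2,II-3,II-4,III-1]: 95 consistent

I-1 ∈ {Gg MM, Gg Mm}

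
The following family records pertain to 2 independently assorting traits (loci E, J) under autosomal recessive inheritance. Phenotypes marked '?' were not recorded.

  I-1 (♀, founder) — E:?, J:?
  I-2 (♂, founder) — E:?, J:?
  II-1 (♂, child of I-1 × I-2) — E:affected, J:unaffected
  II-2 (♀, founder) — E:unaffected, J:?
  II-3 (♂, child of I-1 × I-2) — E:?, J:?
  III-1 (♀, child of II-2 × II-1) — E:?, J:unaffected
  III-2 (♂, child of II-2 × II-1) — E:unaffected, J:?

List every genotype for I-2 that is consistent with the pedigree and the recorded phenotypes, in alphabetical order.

E/I-1 ? ·: Ee|ee
E/I-2 ? ·: Ee|ee
E/II-1 aff I-1×I-2: ee
E/II-2 un ·: EE|Ee
E/II-3 ? I-1×I-2: EE|Ee|ee
E/III-1 ? II-2×II-1: Ee|ee
E/III-2 un II-2×II-1: Ee
⇒ E over [I-1,I-2,II-1,II-2,II-3,III-1,III-2]: 24 consistent
J/I-1 ? ·: JJ|Jj|jj
J/I-2 ? ·: JJ|Jj|jj
J/II-1 un I-1×I-2: JJ|Jj
J/II-2 ? ·: JJ|Jj|jj
J/II-3 ? I-1×I-2: JJ|Jj|jj
J/III-1 un II-2×II-1: JJ|Jj
J/III-2 ? II-2×II-1: JJ|Jj|jj
⇒ J over [I-1,I-2,II-1,II-2,II-3,III-1,III-2]: 204 consistent

I-2 ∈ {Ee JJ, Ee Jj, Ee jj, ee JJ, ee Jj, ee jj}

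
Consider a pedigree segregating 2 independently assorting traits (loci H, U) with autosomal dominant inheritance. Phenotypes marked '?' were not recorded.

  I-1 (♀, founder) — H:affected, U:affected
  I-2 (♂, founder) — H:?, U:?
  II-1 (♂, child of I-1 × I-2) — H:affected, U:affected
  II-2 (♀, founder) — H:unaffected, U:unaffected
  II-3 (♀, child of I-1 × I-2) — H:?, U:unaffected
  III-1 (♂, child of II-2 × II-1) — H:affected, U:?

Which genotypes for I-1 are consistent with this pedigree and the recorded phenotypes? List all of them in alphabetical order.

I-1 ∈ {HH Uu, Hh Uu}

H/I-1 aff ·: Hh|HH
H/I-2 ? ·: hh|Hh|HH
H/II-1 aff I-1×I-2: Hh|HH
H/II-2 un ·: hh
H/II-3 ? I-1×I-2: hh|Hh|HH
H/III-1 aff II-2×II-1: Hh
⇒ H over [I-1,I-2,II-1,II-2,II-3,III-1]: 18 consistent
U/I-1 aff ·: Uu
U/I-2 ? ·: uu|Uu
U/II-1 aff I-1×I-2: Uu|UU
U/II-2 un ·: uu
U/II-3 un I-1×I-2: uu
U/III-1 ? II-2×II-1: uu|Uu
⇒ U over [I-1,I-2,II-1,II-2,II-3,III-1]: 5 consistent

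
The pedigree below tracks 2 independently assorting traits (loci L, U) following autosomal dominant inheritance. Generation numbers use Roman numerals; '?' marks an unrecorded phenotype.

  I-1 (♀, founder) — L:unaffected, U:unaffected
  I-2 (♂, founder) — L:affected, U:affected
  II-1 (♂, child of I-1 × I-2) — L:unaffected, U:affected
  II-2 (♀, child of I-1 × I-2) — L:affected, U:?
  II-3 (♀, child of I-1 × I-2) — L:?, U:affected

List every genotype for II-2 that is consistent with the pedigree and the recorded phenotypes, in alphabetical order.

II-2 ∈ {Ll Uu, Ll uu}

L/I-1 un ·: ll
L/I-2 aff ·: Ll
L/II-1 un I-1×I-2: ll
L/II-2 aff I-1×I-2: Ll
L/II-3 ? I-1×I-2: ll|Ll
⇒ L over [I-1,I-2,II-1,II-2,II-3]: 2 consistent
U/I-1 un ·: uu
U/I-2 aff ·: Uu|UU
U/II-1 aff I-1×I-2: Uu
U/II-2 ? I-1×I-2: uu|Uu
U/II-3 aff I-1×I-2: Uu
⇒ U over [I-1,I-2,II-1,II-2,II-3]: 3 consistent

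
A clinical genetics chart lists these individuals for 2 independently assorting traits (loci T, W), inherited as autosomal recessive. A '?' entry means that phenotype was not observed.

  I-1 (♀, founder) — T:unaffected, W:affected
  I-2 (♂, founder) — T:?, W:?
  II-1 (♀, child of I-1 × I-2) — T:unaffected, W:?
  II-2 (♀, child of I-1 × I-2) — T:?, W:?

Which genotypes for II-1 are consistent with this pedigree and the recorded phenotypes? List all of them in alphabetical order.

T/I-1 un ·: TT|Tt
T/I-2 ? ·: TT|Tt|tt
T/II-1 un I-1×I-2: TT|Tt
T/II-2 ? I-1×I-2: TT|Tt|tt
⇒ T over [I-1,I-2,II-1,II-2]: 18 consistent
W/I-1 aff ·: ww
W/I-2 ? ·: WW|Ww|ww
W/II-1 ? I-1×I-2: Ww|ww
W/II-2 ? I-1×I-2: Ww|ww
⇒ W over [I-1,I-2,II-1,II-2]: 6 consistent

II-1 ∈ {TT Ww, TT ww, Tt Ww, Tt ww}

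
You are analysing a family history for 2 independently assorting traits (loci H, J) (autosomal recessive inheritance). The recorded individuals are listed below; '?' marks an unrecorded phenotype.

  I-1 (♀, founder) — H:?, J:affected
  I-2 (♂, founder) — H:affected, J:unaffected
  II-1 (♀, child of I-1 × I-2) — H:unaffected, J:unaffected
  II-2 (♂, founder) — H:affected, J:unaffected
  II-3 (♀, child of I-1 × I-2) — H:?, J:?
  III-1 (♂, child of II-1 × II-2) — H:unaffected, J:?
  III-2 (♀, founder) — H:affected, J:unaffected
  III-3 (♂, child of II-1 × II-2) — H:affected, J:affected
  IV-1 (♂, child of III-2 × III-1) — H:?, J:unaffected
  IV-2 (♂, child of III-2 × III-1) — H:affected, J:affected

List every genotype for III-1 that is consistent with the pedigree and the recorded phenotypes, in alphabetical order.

III-1 ∈ {Hh Jj, Hh jj}

H/I-1 ? ·: HH|Hh
H/I-2 aff ·: hh
H/II-1 un I-1×I-2: Hh
H/II-2 aff ·: hh
H/II-3 ? I-1×I-2: Hh|hh
H/III-1 un II-1×II-2: Hh
H/III-2 aff ·: hh
H/III-3 aff II-1×II-2: hh
H/IV-1 ? III-2×III-1: Hh|hh
H/IV-2 aff III-2×III-1: hh
⇒ H over [I-1,I-2,II-1,II-2,II-3,III-1,III-2,III-3,IV-1,IV-2]: 6 consistent
J/I-1 aff ·: jj
J/I-2 un ·: JJ|Jj
J/II-1 un I-1×I-2: Jj
J/II-2 un ·: Jj
J/II-3 ? I-1×I-2: Jj|jj
J/III-1 ? II-1×II-2: Jj|jj
J/III-2 un ·: Jj
J/III-3 aff II-1×II-2: jj
J/IV-1 un III-2×III-1: JJ|Jj
J/IV-2 aff III-2×III-1: jj
⇒ J over [I-1,I-2,II-1,II-2,II-3,III-1,III-2,III-3,IV-1,IV-2]: 9 consistent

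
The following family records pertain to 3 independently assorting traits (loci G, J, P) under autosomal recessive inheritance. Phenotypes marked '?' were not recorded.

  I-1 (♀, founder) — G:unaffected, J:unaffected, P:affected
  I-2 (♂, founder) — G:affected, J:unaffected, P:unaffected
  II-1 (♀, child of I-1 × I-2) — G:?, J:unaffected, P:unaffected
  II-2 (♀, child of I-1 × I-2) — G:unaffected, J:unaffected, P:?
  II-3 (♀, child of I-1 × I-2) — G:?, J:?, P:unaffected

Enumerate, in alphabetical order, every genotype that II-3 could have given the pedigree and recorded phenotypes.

II-3 ∈ {Gg JJ Pp, Gg Jj Pp, Gg jj Pp, gg JJ Pp, gg Jj Pp, gg jj Pp}

G/I-1 un ·: GG|Gg
G/I-2 aff ·: gg
G/II-1 ? I-1×I-2: Gg|gg
G/II-2 un I-1×I-2: Gg
G/II-3 ? I-1×I-2: Gg|gg
⇒ G over [I-1,I-2,II-1,II-2,II-3]: 5 consistent
J/I-1 un ·: JJ|Jj
J/I-2 un ·: JJ|Jj
J/II-1 un I-1×I-2: JJ|Jj
J/II-2 un I-1×I-2: JJ|Jj
J/II-3 ? I-1×I-2: JJ|Jj|jj
⇒ J over [I-1,I-2,II-1,II-2,II-3]: 29 consistent
P/I-1 aff ·: pp
P/I-2 un ·: PP|Pp
P/II-1 un I-1×I-2: Pp
P/II-2 ? I-1×I-2: Pp|pp
P/II-3 un I-1×I-2: Pp
⇒ P over [I-1,I-2,II-1,II-2,II-3]: 3 consistent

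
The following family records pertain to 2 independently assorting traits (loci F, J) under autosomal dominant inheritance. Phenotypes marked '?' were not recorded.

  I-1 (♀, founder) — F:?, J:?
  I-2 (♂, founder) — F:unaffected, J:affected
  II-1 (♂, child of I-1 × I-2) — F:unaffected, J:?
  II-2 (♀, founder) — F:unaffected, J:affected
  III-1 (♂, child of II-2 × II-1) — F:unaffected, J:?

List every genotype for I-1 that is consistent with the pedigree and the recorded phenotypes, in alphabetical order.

I-1 ∈ {Ff JJ, Ff Jj, Ff jj, ff JJ, ff Jj, ff jj}

F/I-1 ? ·: ff|Ff
F/I-2 un ·: ff
F/II-1 un I-1×I-2: ff
F/II-2 un ·: ff
F/III-1 un II-2×II-1: ff
⇒ F over [I-1,I-2,II-1,II-2,III-1]: 2 consistent
J/I-1 ? ·: jj|Jj|JJ
J/I-2 aff ·: Jj|JJ
J/II-1 ? I-1×I-2: jj|Jj|JJ
J/II-2 aff ·: Jj|JJ
J/III-1 ? II-2×II-1: jj|Jj|JJ
⇒ J over [I-1,I-2,II-1,II-2,III-1]: 43 consistent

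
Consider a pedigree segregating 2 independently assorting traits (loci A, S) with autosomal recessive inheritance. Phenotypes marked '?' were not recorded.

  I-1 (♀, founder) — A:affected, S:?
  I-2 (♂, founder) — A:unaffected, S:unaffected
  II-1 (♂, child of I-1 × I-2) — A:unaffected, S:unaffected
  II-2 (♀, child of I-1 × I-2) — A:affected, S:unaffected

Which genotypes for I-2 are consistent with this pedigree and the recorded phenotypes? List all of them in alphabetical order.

A/I-1 aff ·: aa
A/I-2 un ·: Aa
A/II-1 un I-1×I-2: Aa
A/II-2 aff I-1×I-2: aa
⇒ A over [I-1,I-2,II-1,II-2]: 1 consistent
S/I-1 ? ·: SS|Ss|ss
S/I-2 un ·: SS|Ss
S/II-1 un I-1×I-2: SS|Ss
S/II-2 un I-1×I-2: SS|Ss
⇒ S over [I-1,I-2,II-1,II-2]: 15 consistent

I-2 ∈ {Aa SS, Aa Ss}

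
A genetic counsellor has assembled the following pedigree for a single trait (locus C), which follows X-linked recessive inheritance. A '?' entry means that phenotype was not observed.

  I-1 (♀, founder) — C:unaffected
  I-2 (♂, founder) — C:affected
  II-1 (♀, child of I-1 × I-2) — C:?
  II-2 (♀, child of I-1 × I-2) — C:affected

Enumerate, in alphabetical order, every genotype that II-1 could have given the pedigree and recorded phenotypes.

II-1 ∈ {X^CX^c, X^cX^c}

C/I-1 un ·: X^CX^c
C/I-2 aff ·: X^cY
C/II-1 ? I-1×I-2: X^CX^c|X^cX^c
C/II-2 aff I-1×I-2: X^cX^c
⇒ C over [I-1,I-2,II-1,II-2]: 2 consistent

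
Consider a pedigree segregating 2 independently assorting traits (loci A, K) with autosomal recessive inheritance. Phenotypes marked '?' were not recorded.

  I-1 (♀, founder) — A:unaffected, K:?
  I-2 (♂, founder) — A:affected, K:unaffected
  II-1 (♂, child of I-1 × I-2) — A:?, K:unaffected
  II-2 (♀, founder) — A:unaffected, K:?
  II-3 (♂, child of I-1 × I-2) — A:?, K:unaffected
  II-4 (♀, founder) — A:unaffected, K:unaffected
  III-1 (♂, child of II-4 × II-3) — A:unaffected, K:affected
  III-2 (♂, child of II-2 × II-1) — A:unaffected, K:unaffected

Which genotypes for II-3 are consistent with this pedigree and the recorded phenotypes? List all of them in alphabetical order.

II-3 ∈ {Aa Kk, aa Kk}

A/I-1 un ·: AA|Aa
A/I-2 aff ·: aa
A/II-1 ? I-1×I-2: Aa|aa
A/II-2 un ·: AA|Aa
A/II-3 ? I-1×I-2: Aa|aa
A/II-4 un ·: AA|Aa
A/III-1 un II-4×II-3: AA|Aa
A/III-2 un II-2×II-1: AA|Aa
⇒ A over [I-1,I-2,II-1,II-2,II-3,II-4,III-1,III-2]: 52 consistent
K/I-1 ? ·: KK|Kk|kk
K/I-2 un ·: KK|Kk
K/II-1 un I-1×I-2: KK|Kk
K/II-2 ? ·: KK|Kk|kk
K/II-3 un I-1×I-2: Kk
K/II-4 un ·: Kk
K/III-1 aff II-4×II-3: kk
K/III-2 un II-2×II-1: KK|Kk
⇒ K over [I-1,I-2,II-1,II-2,II-3,II-4,III-1,III-2]: 37 consistent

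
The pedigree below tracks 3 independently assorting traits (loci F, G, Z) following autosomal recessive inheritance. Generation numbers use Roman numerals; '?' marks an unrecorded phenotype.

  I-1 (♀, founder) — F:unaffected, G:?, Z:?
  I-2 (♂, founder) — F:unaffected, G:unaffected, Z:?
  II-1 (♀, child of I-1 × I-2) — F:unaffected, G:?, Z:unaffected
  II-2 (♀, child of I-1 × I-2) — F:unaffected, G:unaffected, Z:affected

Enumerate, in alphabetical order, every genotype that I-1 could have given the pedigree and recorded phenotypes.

F/I-1 un ·: FF|Ff
F/I-2 un ·: FF|Ff
F/II-1 un I-1×I-2: FF|Ff
F/II-2 un I-1×I-2: FF|Ff
⇒ F over [I-1,I-2,II-1,II-2]: 13 consistent
G/I-1 ? ·: GG|Gg|gg
G/I-2 un ·: GG|Gg
G/II-1 ? I-1×I-2: GG|Gg|gg
G/II-2 un I-1×I-2: GG|Gg
⇒ G over [I-1,I-2,II-1,II-2]: 18 consistent
Z/I-1 ? ·: Zz|zz
Z/I-2 ? ·: Zz|zz
Z/II-1 un I-1×I-2: ZZ|Zz
Z/II-2 aff I-1×I-2: zz
⇒ Z over [I-1,I-2,II-1,II-2]: 4 consistent

I-1 ∈ {FF GG Zz, FF GG zz, FF Gg Zz, FF Gg zz, FF gg Zz, FF gg zz, Ff GG Zz, Ff GG zz, Ff Gg Zz, Ff Gg zz, Ff gg Zz, Ff gg zz}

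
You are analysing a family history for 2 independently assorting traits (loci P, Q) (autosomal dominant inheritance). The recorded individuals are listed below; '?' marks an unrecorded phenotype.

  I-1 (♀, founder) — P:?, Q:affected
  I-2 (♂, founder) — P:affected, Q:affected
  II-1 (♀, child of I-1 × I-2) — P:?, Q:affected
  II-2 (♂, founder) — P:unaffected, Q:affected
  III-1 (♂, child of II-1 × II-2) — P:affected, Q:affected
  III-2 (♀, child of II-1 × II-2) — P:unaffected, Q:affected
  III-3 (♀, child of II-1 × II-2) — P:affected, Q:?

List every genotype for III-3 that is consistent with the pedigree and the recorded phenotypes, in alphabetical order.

P/I-1 ? ·: pp|Pp|PP
P/I-2 aff ·: Pp|PP
P/II-1 ? I-1×I-2: Pp
P/II-2 un ·: pp
P/III-1 aff II-1×II-2: Pp
P/III-2 un II-1×II-2: pp
P/III-3 aff II-1×II-2: Pp
⇒ P over [I-1,I-2,II-1,II-2,III-1,III-2,III-3]: 5 consistent
Q/I-1 aff ·: Qq|QQ
Q/I-2 aff ·: Qq|QQ
Q/II-1 aff I-1×I-2: Qq|QQ
Q/II-2 aff ·: Qq|QQ
Q/III-1 aff II-1×II-2: Qq|QQ
Q/III-2 aff II-1×II-2: Qq|QQ
Q/III-3 ? II-1×II-2: qq|Qq|QQ
⇒ Q over [I-1,I-2,II-1,II-2,III-1,III-2,III-3]: 96 consistent

III-3 ∈ {Pp QQ, Pp Qq, Pp qq}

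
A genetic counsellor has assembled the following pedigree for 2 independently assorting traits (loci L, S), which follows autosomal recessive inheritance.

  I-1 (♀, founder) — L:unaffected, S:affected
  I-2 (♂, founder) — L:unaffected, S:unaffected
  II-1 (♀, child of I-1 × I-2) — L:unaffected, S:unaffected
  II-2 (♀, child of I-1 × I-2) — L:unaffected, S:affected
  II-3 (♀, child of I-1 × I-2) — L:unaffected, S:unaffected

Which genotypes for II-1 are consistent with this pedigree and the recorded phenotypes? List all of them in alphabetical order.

L/I-1 un ·: LL|Ll
L/I-2 un ·: LL|Ll
L/II-1 un I-1×I-2: LL|Ll
L/II-2 un I-1×I-2: LL|Ll
L/II-3 un I-1×I-2: LL|Ll
⇒ L over [I-1,I-2,II-1,II-2,II-3]: 25 consistent
S/I-1 aff ·: ss
S/I-2 un ·: Ss
S/II-1 un I-1×I-2: Ss
S/II-2 aff I-1×I-2: ss
S/II-3 un I-1×I-2: Ss
⇒ S over [I-1,I-2,II-1,II-2,II-3]: 1 consistent

II-1 ∈ {LL Ss, Ll Ss}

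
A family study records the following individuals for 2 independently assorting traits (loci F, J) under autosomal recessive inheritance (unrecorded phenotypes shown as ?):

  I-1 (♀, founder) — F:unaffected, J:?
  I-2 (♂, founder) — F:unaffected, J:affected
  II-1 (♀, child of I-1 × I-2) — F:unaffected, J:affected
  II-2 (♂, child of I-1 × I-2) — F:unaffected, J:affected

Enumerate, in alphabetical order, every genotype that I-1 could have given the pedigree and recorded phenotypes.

F/I-1 un ·: FF|Ff
F/I-2 un ·: FF|Ff
F/II-1 un I-1×I-2: FF|Ff
F/II-2 un I-1×I-2: FF|Ff
⇒ F over [I-1,I-2,II-1,II-2]: 13 consistent
J/I-1 ? ·: Jj|jj
J/I-2 aff ·: jj
J/II-1 aff I-1×I-2: jj
J/II-2 aff I-1×I-2: jj
⇒ J over [I-1,I-2,II-1,II-2]: 2 consistent

I-1 ∈ {FF Jj, FF jj, Ff Jj, Ff jj}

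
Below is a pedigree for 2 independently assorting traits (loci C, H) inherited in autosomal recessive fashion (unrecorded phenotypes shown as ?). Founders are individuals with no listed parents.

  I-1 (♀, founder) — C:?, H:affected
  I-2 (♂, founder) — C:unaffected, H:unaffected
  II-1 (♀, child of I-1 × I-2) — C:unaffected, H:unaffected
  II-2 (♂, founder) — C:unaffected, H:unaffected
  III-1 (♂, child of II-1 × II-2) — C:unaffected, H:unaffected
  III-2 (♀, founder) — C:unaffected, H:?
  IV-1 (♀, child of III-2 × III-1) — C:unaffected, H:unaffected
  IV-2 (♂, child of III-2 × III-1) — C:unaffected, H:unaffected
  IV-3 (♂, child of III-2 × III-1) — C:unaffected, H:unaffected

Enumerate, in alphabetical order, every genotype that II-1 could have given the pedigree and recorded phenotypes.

II-1 ∈ {CC Hh, Cc Hh}

C/I-1 ? ·: CC|Cc|cc
C/I-2 un ·: CC|Cc
C/II-1 un I-1×I-2: CC|Cc
C/II-2 un ·: CC|Cc
C/III-1 un II-1×II-2: CC|Cc
C/III-2 un ·: CC|Cc
C/IV-1 un III-2×III-1: CC|Cc
C/IV-2 un III-2×III-1: CC|Cc
C/IV-3 un III-2×III-1: CC|Cc
⇒ C over [I-1,I-2,II-1,II-2,III-1,III-2,IV-1,IV-2,IV-3]: 386 consistent
H/I-1 aff ·: hh
H/I-2 un ·: HH|Hh
H/II-1 un I-1×I-2: Hh
H/II-2 un ·: HH|Hh
H/III-1 un II-1×II-2: HH|Hh
H/III-2 ? ·: HH|Hh|hh
H/IV-1 un III-2×III-1: HH|Hh
H/IV-2 un III-2×III-1: HH|Hh
H/IV-3 un III-2×III-1: HH|Hh
⇒ H over [I-1,I-2,II-1,II-2,III-1,III-2,IV-1,IV-2,IV-3]: 108 consistent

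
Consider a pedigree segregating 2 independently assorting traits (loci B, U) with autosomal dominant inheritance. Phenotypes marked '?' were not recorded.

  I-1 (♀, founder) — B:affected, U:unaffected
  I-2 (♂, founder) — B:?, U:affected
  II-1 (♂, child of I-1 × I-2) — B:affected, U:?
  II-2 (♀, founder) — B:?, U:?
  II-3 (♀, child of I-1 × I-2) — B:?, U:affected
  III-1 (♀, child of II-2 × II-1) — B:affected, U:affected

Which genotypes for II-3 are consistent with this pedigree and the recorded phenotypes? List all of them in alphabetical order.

II-3 ∈ {BB Uu, Bb Uu, bb Uu}

B/I-1 aff ·: Bb|BB
B/I-2 ? ·: bb|Bb|BB
B/II-1 aff I-1×I-2: Bb|BB
B/II-2 ? ·: bb|Bb|BB
B/II-3 ? I-1×I-2: bb|Bb|BB
B/III-1 aff II-2×II-1: Bb|BB
⇒ B over [I-1,I-2,II-1,II-2,II-3,III-1]: 82 consistent
U/I-1 un ·: uu
U/I-2 aff ·: Uu|UU
U/II-1 ? I-1×I-2: uu|Uu
U/II-2 ? ·: uu|Uu|UU
U/II-3 aff I-1×I-2: Uu
U/III-1 aff II-2×II-1: Uu|UU
⇒ U over [I-1,I-2,II-1,II-2,II-3,III-1]: 12 consistent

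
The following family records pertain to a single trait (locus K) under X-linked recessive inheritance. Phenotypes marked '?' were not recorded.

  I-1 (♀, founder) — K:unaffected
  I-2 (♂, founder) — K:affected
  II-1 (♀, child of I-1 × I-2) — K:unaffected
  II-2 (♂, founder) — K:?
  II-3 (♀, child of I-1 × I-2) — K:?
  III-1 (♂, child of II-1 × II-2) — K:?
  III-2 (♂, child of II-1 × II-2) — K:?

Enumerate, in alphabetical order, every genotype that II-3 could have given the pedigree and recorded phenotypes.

II-3 ∈ {X^KX^k, X^kX^k}

K/I-1 un ·: X^KX^K|X^KX^k
K/I-2 aff ·: X^kY
K/II-1 un I-1×I-2: X^KX^k
K/II-2 ? ·: X^KY|X^kY
K/II-3 ? I-1×I-2: X^KX^k|X^kX^k
K/III-1 ? II-1×II-2: X^KY|X^kY
K/III-2 ? II-1×II-2: X^KY|X^kY
⇒ K over [I-1,I-2,II-1,II-2,II-3,III-1,III-2]: 24 consistent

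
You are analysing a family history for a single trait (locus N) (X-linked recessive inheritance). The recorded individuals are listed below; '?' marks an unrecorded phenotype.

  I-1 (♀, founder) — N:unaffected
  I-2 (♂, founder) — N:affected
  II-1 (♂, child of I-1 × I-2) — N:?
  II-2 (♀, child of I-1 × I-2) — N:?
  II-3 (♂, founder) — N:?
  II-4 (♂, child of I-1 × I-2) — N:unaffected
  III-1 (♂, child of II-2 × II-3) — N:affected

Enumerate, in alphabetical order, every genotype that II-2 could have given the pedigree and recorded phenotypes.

N/I-1 un ·: X^NX^N|X^NX^n
N/I-2 aff ·: X^nY
N/II-1 ? I-1×I-2: X^NY|X^nY
N/II-2 ? I-1×I-2: X^NX^n|X^nX^n
N/II-3 ? ·: X^NY|X^nY
N/II-4 un I-1×I-2: X^NY
N/III-1 aff II-2×II-3: X^nY
⇒ N over [I-1,I-2,II-1,II-2,II-3,II-4,III-1]: 10 consistent

II-2 ∈ {X^NX^n, X^nX^n}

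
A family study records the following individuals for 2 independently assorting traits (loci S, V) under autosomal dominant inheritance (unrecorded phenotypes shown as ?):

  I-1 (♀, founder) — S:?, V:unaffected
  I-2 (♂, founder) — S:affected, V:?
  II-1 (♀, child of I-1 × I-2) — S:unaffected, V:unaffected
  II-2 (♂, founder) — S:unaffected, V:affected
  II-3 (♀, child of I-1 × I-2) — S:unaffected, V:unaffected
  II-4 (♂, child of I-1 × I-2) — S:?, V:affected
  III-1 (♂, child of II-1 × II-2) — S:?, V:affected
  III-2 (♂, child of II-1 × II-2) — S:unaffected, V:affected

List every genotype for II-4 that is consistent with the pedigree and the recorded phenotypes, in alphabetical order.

S/I-1 ? ·: ss|Ss
S/I-2 aff ·: Ss
S/II-1 un I-1×I-2: ss
S/II-2 un ·: ss
S/II-3 un I-1×I-2: ss
S/II-4 ? I-1×I-2: ss|Ss|SS
S/III-1 ? II-1×II-2: ss
S/III-2 un II-1×II-2: ss
⇒ S over [I-1,I-2,II-1,II-2,II-3,II-4,III-1,III-2]: 5 consistent
V/I-1 un ·: vv
V/I-2 ? ·: Vv
V/II-1 un I-1×I-2: vv
V/II-2 aff ·: Vv|VV
V/II-3 un I-1×I-2: vv
V/II-4 aff I-1×I-2: Vv
V/III-1 aff II-1×II-2: Vv
V/III-2 aff II-1×II-2: Vv
⇒ V over [I-1,I-2,II-1,II-2,II-3,II-4,III-1,III-2]: 2 consistent

II-4 ∈ {SS Vv, Ss Vv, ss Vv}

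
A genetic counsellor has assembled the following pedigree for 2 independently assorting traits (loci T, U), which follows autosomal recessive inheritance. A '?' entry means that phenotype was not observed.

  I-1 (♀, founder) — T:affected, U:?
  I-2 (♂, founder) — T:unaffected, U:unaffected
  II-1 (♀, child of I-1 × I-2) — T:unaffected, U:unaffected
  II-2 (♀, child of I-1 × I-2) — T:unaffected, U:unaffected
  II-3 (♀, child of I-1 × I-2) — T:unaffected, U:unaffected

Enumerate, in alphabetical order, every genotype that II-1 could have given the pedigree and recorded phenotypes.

T/I-1 aff ·: tt
T/I-2 un ·: TT|Tt
T/II-1 un I-1×I-2: Tt
T/II-2 un I-1×I-2: Tt
T/II-3 un I-1×I-2: Tt
⇒ T over [I-1,I-2,II-1,II-2,II-3]: 2 consistent
U/I-1 ? ·: UU|Uu|uu
U/I-2 un ·: UU|Uu
U/II-1 un I-1×I-2: UU|Uu
U/II-2 un I-1×I-2: UU|Uu
U/II-3 un I-1×I-2: UU|Uu
⇒ U over [I-1,I-2,II-1,II-2,II-3]: 27 consistent

II-1 ∈ {Tt UU, Tt Uu}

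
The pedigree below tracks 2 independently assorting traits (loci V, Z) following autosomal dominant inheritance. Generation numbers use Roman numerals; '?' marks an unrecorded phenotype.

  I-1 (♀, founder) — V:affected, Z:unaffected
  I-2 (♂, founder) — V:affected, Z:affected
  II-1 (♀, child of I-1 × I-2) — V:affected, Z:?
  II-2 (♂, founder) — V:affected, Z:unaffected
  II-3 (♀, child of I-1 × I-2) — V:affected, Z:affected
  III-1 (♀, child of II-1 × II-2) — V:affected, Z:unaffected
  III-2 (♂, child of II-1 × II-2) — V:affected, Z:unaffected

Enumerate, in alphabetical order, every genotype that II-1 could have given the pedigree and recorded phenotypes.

V/I-1 aff ·: Vv|VV
V/I-2 aff ·: Vv|VV
V/II-1 aff I-1×I-2: Vv|VV
V/II-2 aff ·: Vv|VV
V/II-3 aff I-1×I-2: Vv|VV
V/III-1 aff II-1×II-2: Vv|VV
V/III-2 aff II-1×II-2: Vv|VV
⇒ V over [I-1,I-2,II-1,II-2,II-3,III-1,III-2]: 83 consistent
Z/I-1 un ·: zz
Z/I-2 aff ·: Zz|ZZ
Z/II-1 ? I-1×I-2: zz|Zz
Z/II-2 un ·: zz
Z/II-3 aff I-1×I-2: Zz
Z/III-1 un II-1×II-2: zz
Z/III-2 un II-1×II-2: zz
⇒ Z over [I-1,I-2,II-1,II-2,II-3,III-1,III-2]: 3 consistent

II-1 ∈ {VV Zz, VV zz, Vv Zz, Vv zz}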